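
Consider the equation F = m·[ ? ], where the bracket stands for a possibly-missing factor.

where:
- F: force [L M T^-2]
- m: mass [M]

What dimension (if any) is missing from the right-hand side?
[L T^-2] — acceleration (e.g. a)

F has dimensions [L M T^-2]; m has dimensions [M].
The bracketed factor must supply [L M T^-2] / [M] = [L T^-2].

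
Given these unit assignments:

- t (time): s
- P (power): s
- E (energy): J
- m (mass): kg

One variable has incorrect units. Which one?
P

The variable P (power) should have units W, not s.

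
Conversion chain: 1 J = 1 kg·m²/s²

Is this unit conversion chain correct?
The chain is correct (no errors).

Correct: Joule is defined as kg·m²/s²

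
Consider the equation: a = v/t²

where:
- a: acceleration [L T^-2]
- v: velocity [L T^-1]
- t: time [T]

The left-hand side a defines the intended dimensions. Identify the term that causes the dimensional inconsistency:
The right-hand side term v/t²

a has dimensions [L T^-2], but v/t² has dimensions [L T^-3], so the term v/t² is dimensionally wrong for a.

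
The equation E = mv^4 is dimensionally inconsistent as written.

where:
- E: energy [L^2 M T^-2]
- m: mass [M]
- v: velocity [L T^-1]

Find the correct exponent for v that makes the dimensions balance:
The exponent of v should be 2: E = mv^2

The LHS E has dimensions [L^2 M T^-2]; v has dimensions [L T^-1].
As written, the RHS mv^4 (exponent 4 on v) has dimensions [L^4 M T^-4], which does not match.
With exponent 2, the RHS mv^2 has dimensions [L^2 M T^-2], matching the LHS.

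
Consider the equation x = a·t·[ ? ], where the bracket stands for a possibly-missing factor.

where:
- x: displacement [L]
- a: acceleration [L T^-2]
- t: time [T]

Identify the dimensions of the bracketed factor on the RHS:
[T] — time (e.g. t)

x has dimensions [L]; a·t has dimensions [L T^-1].
The bracketed factor must supply [L] / [L T^-1] = [T].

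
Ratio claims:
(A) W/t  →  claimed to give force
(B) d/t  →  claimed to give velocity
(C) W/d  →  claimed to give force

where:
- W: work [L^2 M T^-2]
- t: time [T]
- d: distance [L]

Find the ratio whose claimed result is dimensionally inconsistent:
(A) W/t does not give force

(A) W/t: [L^2 M T^-3] ≠ force [L M T^-2] ✗
(B) d/t: [L T^-1] = velocity [L T^-1] ✓
(C) W/d: [L M T^-2] = force [L M T^-2] ✓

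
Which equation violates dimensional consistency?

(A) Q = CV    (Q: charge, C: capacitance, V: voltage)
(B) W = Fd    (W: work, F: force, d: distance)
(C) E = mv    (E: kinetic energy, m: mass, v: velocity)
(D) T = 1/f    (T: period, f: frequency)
(C) E = mv

The equation (C) E = mv is dimensionally incorrect.

LHS (E): [L^2 M T^-2]
RHS (mv): [L M T^-1] ✗

The dimensions do not match. The other three equations balance.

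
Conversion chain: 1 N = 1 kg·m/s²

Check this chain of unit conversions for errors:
The chain is correct (no errors).

Correct: Newton is defined as kg·m/s²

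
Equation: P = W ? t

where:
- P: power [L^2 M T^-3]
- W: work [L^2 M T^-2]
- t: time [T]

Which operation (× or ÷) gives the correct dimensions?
division (÷): P = W ÷ t

P [L^2 M T^-3]; W [L^2 M T^-2]; t [T].
W × t → [L^2 M T^-1] ✗
W ÷ t → [L^2 M T^-3] ✓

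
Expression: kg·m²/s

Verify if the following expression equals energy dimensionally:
No

The expression kg·m²/s has dimensions [L^2 M T^-1], but energy has dimensions [L^2 M T^-2].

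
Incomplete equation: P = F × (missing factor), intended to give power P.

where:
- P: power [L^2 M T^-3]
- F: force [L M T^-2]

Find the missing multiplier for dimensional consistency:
v (velocity), dimensions [L T^-1]

P has dimensions [L^2 M T^-3] and F has dimensions [L M T^-2].
The missing factor must have dimensions [L^2 M T^-3] / [L M T^-2] = [L T^-1], i.e. velocity (v).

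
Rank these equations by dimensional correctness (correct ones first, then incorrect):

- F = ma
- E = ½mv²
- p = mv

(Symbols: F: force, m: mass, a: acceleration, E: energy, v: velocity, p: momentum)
Dimensionally correct: F = ma, E = ½mv², p = mv
Dimensionally incorrect: none
Ordered (correct first, then incorrect): F = ma, E = ½mv², p = mv

- F = ma: LHS [L M T^-2], RHS [L M T^-2] → correct ✓
- E = ½mv²: LHS [L^2 M T^-2], RHS [L^2 M T^-2] → correct ✓
- p = mv: LHS [L M T^-1], RHS [L M T^-1] → correct ✓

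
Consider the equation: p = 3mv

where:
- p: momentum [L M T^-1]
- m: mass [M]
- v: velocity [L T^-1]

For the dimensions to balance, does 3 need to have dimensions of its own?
No

p has dimensions [L M T^-1] and mv already has dimensions [L M T^-1], so the equation balances without 3 contributing any dimensions. 3 is a pure (dimensionless) number; changing or removing it would not affect dimensional consistency.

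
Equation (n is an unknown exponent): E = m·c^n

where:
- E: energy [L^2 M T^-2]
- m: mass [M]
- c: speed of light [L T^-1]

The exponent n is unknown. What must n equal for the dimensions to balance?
n = 2

E has dimensions [L^2 M T^-2]; c has dimensions [L T^-1].
The rest of the RHS has dimensions [M], so c^n must supply [L^2 T^-2].
With n = 2: m·c^2 has dimensions [L^2 M T^-2], matching the LHS ✓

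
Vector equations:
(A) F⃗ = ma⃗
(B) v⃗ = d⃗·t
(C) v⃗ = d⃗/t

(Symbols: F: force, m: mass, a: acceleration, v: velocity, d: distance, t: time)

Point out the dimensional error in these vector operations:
(B) v⃗ = d⃗·t

(A) F⃗ = ma⃗: LHS [L M T^-2], RHS [L M T^-2] ✓ — Force and acceleration are vectors, mass is a scalar
(B) v⃗ = d⃗·t: LHS [L T^-1], RHS [L T] ✗ — velocity is displacement per time; should be d⃗/t
(C) v⃗ = d⃗/t: LHS [L T^-1], RHS [L T^-1] ✓ — displacement (vector) divided by time (scalar)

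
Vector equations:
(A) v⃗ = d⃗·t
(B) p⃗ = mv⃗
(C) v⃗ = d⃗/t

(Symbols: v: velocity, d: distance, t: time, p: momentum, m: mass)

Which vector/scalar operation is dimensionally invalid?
(A) v⃗ = d⃗·t

(A) v⃗ = d⃗·t: LHS [L T^-1], RHS [L T] ✗ — velocity is displacement per time; should be d⃗/t
(B) p⃗ = mv⃗: LHS [L M T^-1], RHS [L M T^-1] ✓ — mass (scalar) times velocity (vector)
(C) v⃗ = d⃗/t: LHS [L T^-1], RHS [L T^-1] ✓ — displacement (vector) divided by time (scalar)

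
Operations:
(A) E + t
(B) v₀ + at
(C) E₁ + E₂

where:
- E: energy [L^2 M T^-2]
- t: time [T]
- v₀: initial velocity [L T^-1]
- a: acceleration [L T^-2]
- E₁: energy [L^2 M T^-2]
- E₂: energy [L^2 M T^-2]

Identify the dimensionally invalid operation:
(A) E + t

(A) E + t: E [L^2 M T^-2] and t [T] — different dimensions cannot be added/subtracted ✗
(B) v₀ + at: v₀ [L T^-1] and at [L T^-1] — same dimensions ✓
(C) E₁ + E₂: E₁ [L^2 M T^-2] and E₂ [L^2 M T^-2] — same dimensions ✓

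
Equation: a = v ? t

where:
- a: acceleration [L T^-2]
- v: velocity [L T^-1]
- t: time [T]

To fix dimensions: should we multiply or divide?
division (÷): a = v ÷ t

a [L T^-2]; v [L T^-1]; t [T].
v × t → [L] ✗
v ÷ t → [L T^-2] ✓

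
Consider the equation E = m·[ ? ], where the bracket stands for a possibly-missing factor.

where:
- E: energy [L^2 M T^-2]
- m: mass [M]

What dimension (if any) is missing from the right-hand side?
[L^2 T^-2] — velocity squared (e.g. v²)

E has dimensions [L^2 M T^-2]; m has dimensions [M].
The bracketed factor must supply [L^2 M T^-2] / [M] = [L^2 T^-2].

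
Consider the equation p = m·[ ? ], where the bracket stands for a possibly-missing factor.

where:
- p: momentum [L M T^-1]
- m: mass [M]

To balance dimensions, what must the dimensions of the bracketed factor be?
[L T^-1] — velocity (e.g. v)

p has dimensions [L M T^-1]; m has dimensions [M].
The bracketed factor must supply [L M T^-1] / [M] = [L T^-1].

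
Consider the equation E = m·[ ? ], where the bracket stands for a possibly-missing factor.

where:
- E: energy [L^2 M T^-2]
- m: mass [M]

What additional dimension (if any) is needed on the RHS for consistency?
[L^2 T^-2] — velocity squared (e.g. v²)

E has dimensions [L^2 M T^-2]; m has dimensions [M].
The bracketed factor must supply [L^2 M T^-2] / [M] = [L^2 T^-2].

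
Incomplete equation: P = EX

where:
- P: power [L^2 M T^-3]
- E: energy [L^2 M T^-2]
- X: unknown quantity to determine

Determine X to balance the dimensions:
X = f (inverse time / frequency (1/t)), dimensions [T^-1]

P has dimensions [L^2 M T^-3]; the rest of the RHS (E) has dimensions [L^2 M T^-2].
So X must have dimensions [T^-1] — X = f (inverse time / frequency (1/t)).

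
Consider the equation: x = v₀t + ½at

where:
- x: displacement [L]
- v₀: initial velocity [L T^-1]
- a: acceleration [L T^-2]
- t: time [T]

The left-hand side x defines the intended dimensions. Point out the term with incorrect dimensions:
The term ½at

Checking each RHS term against the LHS:
- v₀t: [L] — matches x [L] ✓
- ½at: [L T^-1] — does NOT match x [L] ✗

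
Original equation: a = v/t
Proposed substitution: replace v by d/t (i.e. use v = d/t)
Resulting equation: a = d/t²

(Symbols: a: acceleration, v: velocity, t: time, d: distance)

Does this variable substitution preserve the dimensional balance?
Yes

[v] = [L T^-1] and [d/t] = [L T^-1]. These match, so the substitution replaces a quantity by one of the same dimensions and the result a = d/t² has LHS [L T^-2] vs RHS [L T^-2] — still consistent.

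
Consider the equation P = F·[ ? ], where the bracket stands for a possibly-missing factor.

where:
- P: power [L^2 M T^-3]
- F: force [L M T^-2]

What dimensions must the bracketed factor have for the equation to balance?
[L T^-1] — velocity (e.g. v)

P has dimensions [L^2 M T^-3]; F has dimensions [L M T^-2].
The bracketed factor must supply [L^2 M T^-3] / [L M T^-2] = [L T^-1].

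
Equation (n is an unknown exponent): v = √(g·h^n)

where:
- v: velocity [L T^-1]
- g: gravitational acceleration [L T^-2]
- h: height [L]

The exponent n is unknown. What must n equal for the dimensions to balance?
n = 1

v has dimensions [L T^-1]; h has dimensions [L].
With n = 1: √(g·h^1) has dimensions [L T^-1], matching the LHS ✓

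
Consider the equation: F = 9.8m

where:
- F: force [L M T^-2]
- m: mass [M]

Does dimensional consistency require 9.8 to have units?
Yes

F has dimensions [L M T^-2], while m alone has dimensions [M]. For the equation to balance, the factor 9.8 must carry dimensions [L T^-2] — it is a dimensional constant (a numerical value of a physical quantity with its units suppressed), not a pure number.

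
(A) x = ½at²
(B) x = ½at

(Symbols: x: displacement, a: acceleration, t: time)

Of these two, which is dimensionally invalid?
(B)

(A) x = ½at²: LHS [L], RHS [L] ✓
(B) x = ½at: LHS [L], RHS [L T^-1] ✗

Expression (B) x = ½at is dimensionally incorrect.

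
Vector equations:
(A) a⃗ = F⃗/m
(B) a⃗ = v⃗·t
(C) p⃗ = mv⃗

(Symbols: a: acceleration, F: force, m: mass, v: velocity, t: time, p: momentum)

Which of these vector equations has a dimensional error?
(B) a⃗ = v⃗·t

(A) a⃗ = F⃗/m: LHS [L T^-2], RHS [L T^-2] ✓ — force (vector) divided by mass (scalar)
(B) a⃗ = v⃗·t: LHS [L T^-2], RHS [L] ✗ — acceleration is velocity per time; should be v⃗/t
(C) p⃗ = mv⃗: LHS [L M T^-1], RHS [L M T^-1] ✓ — mass (scalar) times velocity (vector)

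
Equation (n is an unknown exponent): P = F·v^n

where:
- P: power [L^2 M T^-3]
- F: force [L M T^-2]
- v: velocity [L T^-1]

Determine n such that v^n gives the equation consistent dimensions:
n = 1

P has dimensions [L^2 M T^-3]; v has dimensions [L T^-1].
The rest of the RHS has dimensions [L M T^-2], so v^n must supply [L T^-1].
With n = 1: F·v^1 has dimensions [L^2 M T^-3], matching the LHS ✓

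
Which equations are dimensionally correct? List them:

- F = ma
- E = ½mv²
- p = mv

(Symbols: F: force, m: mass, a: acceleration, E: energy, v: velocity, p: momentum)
Dimensionally correct: F = ma, E = ½mv², p = mv
Dimensionally incorrect: none
Ordered (correct first, then incorrect): F = ma, E = ½mv², p = mv

- F = ma: LHS [L M T^-2], RHS [L M T^-2] → correct ✓
- E = ½mv²: LHS [L^2 M T^-2], RHS [L^2 M T^-2] → correct ✓
- p = mv: LHS [L M T^-1], RHS [L M T^-1] → correct ✓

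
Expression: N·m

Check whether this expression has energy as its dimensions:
Yes

The expression N·m has dimensions [L^2 M T^-2], which is exactly energy [L^2 M T^-2].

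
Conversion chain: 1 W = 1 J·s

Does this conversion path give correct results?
The chain is incorrect (it contains an error).

Incorrect: Watt is J/s, not J·s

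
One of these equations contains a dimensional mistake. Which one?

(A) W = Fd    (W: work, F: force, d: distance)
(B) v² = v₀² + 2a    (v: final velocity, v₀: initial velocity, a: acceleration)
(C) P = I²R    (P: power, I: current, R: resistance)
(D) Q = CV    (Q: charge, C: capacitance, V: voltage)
(B) v² = v₀² + 2a

The equation (B) v² = v₀² + 2a is dimensionally incorrect.

LHS (v²): [L^2 T^-2]
RHS terms:
  - v₀²: [L^2 T^-2] ✓
  - 2a: [L T^-2] ✗ (does not match LHS)

The dimensions do not match. The other three equations balance.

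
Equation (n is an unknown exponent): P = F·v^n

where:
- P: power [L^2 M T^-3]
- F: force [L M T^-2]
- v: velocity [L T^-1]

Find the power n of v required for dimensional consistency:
n = 1

P has dimensions [L^2 M T^-3]; v has dimensions [L T^-1].
The rest of the RHS has dimensions [L M T^-2], so v^n must supply [L T^-1].
With n = 1: F·v^1 has dimensions [L^2 M T^-3], matching the LHS ✓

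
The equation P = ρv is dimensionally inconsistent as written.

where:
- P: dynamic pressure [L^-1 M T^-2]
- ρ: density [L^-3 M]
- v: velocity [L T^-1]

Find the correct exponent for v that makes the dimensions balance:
The exponent of v should be 2: P = ρv^2

The LHS P has dimensions [L^-1 M T^-2]; v has dimensions [L T^-1].
As written, the RHS ρv (exponent 1 on v) has dimensions [L^-2 M T^-1], which does not match.
With exponent 2, the RHS ρv^2 has dimensions [L^-1 M T^-2], matching the LHS.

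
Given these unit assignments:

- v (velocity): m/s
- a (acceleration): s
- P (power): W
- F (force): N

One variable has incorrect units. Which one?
a

The variable a (acceleration) should have units m/s², not s.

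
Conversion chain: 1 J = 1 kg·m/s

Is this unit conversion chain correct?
The chain is incorrect (it contains an error).

Incorrect: Joule is kg·m²/s², not kg·m/s (that is momentum)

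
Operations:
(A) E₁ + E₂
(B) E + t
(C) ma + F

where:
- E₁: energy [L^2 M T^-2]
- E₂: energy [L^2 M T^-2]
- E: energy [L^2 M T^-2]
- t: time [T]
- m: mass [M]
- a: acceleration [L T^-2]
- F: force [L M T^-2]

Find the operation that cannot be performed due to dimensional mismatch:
(B) E + t

(A) E₁ + E₂: E₁ [L^2 M T^-2] and E₂ [L^2 M T^-2] — same dimensions ✓
(B) E + t: E [L^2 M T^-2] and t [T] — different dimensions cannot be added/subtracted ✗
(C) ma + F: ma [L M T^-2] and F [L M T^-2] — same dimensions ✓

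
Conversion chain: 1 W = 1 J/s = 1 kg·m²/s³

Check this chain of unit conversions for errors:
The chain is correct (no errors).

Correct: Watt is Joule per second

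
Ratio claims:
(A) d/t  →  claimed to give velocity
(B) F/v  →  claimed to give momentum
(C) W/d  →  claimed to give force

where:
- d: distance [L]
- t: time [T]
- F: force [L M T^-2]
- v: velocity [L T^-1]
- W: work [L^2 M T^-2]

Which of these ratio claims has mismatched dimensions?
(B) F/v does not give momentum

(A) d/t: [L T^-1] = velocity [L T^-1] ✓
(B) F/v: [M T^-1] ≠ momentum [L M T^-1] ✗
(C) W/d: [L M T^-2] = force [L M T^-2] ✓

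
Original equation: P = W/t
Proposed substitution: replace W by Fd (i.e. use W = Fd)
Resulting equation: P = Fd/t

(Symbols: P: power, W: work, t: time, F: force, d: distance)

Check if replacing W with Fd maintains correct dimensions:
Yes

[W] = [L^2 M T^-2] and [Fd] = [L^2 M T^-2]. These match, so the substitution replaces a quantity by one of the same dimensions and the result P = Fd/t has LHS [L^2 M T^-3] vs RHS [L^2 M T^-3] — still consistent.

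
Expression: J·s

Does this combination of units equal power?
No

The expression J·s has dimensions [L^2 M T^-1], but power has dimensions [L^2 M T^-3].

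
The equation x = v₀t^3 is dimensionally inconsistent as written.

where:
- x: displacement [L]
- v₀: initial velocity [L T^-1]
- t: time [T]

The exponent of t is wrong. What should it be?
The exponent of t should be 1: x = v₀t

The LHS x has dimensions [L]; t has dimensions [T].
As written, the RHS v₀t^3 (exponent 3 on t) has dimensions [L T^2], which does not match.
With exponent 1, the RHS v₀t has dimensions [L], matching the LHS.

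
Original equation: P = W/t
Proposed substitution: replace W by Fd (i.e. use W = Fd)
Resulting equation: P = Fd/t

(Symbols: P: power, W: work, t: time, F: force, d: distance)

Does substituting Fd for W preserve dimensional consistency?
Yes

[W] = [L^2 M T^-2] and [Fd] = [L^2 M T^-2]. These match, so the substitution replaces a quantity by one of the same dimensions and the result P = Fd/t has LHS [L^2 M T^-3] vs RHS [L^2 M T^-3] — still consistent.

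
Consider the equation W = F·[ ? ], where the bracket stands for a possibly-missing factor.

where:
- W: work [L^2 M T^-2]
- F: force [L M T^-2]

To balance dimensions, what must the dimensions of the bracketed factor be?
[L] — length (e.g. a distance d)

W has dimensions [L^2 M T^-2]; F has dimensions [L M T^-2].
The bracketed factor must supply [L^2 M T^-2] / [L M T^-2] = [L].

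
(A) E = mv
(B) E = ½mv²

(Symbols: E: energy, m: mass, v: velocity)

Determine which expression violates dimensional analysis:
(A)

(A) E = mv: LHS [L^2 M T^-2], RHS [L M T^-1] ✗
(B) E = ½mv²: LHS [L^2 M T^-2], RHS [L^2 M T^-2] ✓

Expression (A) E = mv is dimensionally incorrect.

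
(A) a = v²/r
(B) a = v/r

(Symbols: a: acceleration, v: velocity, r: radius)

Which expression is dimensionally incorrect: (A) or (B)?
(B)

(A) a = v²/r: LHS [L T^-2], RHS [L T^-2] ✓
(B) a = v/r: LHS [L T^-2], RHS [T^-1] ✗

Expression (B) a = v/r is dimensionally incorrect.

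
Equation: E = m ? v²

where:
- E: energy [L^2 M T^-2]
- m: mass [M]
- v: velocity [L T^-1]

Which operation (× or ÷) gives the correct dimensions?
multiplication (×): E = m × v²

E [L^2 M T^-2]; m [M]; v² [L^2 T^-2].
m × v² → [L^2 M T^-2] ✓
m ÷ v² → [L^-2 M T^2] ✗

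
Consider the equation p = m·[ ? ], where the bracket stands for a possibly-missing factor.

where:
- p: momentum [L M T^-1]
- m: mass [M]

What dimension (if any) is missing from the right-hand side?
[L T^-1] — velocity (e.g. v)

p has dimensions [L M T^-1]; m has dimensions [M].
The bracketed factor must supply [L M T^-1] / [M] = [L T^-1].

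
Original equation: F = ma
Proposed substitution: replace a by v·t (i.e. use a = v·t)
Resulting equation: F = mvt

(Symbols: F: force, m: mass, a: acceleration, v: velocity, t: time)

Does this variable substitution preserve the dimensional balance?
No

[a] = [L T^-2] and [v·t] = [L]. These differ, so the substitution replaces a quantity by one of different dimensions and the result F = mvt has LHS [L M T^-2] vs RHS [L M] — inconsistent.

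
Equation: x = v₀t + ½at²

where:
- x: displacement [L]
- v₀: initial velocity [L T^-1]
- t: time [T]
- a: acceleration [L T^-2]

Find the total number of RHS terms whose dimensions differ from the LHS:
0

LHS x: [L]
- v₀t: [L] ✓
- ½at²: [L] ✓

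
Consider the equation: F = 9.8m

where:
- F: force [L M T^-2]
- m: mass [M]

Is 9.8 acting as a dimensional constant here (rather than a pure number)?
Yes

F has dimensions [L M T^-2], while m alone has dimensions [M]. For the equation to balance, the factor 9.8 must carry dimensions [L T^-2] — it is a dimensional constant (a numerical value of a physical quantity with its units suppressed), not a pure number.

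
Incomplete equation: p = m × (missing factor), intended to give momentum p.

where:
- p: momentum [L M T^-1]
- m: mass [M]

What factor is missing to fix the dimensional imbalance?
v (velocity), dimensions [L T^-1]

p has dimensions [L M T^-1] and m has dimensions [M].
The missing factor must have dimensions [L M T^-1] / [M] = [L T^-1], i.e. velocity (v).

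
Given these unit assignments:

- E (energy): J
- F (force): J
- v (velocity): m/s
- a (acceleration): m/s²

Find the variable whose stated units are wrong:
F

The variable F (force) should have units N, not J.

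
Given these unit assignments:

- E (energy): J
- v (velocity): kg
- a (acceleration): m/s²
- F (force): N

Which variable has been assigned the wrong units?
v

The variable v (velocity) should have units m/s, not kg.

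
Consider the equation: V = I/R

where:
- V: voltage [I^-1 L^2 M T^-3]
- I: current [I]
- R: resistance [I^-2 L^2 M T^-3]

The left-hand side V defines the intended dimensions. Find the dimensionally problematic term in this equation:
The right-hand side term I/R

V has dimensions [I^-1 L^2 M T^-3], but I/R has dimensions [I^3 L^-2 M^-1 T^3], so the term I/R is dimensionally wrong for V.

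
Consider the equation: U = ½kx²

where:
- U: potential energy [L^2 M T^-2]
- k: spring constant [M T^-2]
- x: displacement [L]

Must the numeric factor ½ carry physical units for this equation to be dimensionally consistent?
No

U has dimensions [L^2 M T^-2] and kx² already has dimensions [L^2 M T^-2], so the equation balances without ½ contributing any dimensions. ½ is a pure (dimensionless) number; changing or removing it would not affect dimensional consistency.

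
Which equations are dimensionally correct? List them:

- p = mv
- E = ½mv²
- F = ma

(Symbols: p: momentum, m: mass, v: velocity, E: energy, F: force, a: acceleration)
Dimensionally correct: p = mv, E = ½mv², F = ma
Dimensionally incorrect: none
Ordered (correct first, then incorrect): p = mv, E = ½mv², F = ma

- p = mv: LHS [L M T^-1], RHS [L M T^-1] → correct ✓
- E = ½mv²: LHS [L^2 M T^-2], RHS [L^2 M T^-2] → correct ✓
- F = ma: LHS [L M T^-2], RHS [L M T^-2] → correct ✓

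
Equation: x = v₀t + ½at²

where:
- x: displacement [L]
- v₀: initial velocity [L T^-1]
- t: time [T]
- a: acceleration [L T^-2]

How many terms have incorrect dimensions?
0

LHS x: [L]
- v₀t: [L] ✓
- ½at²: [L] ✓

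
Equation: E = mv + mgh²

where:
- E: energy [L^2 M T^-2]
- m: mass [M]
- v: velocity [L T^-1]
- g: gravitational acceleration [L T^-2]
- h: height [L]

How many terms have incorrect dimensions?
2

LHS E: [L^2 M T^-2]
- mv: [L M T^-1] ✗
- mgh²: [L^3 M T^-2] ✗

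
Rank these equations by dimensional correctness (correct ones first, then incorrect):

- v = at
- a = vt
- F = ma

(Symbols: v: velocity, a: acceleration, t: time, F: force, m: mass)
Dimensionally correct: v = at, F = ma
Dimensionally incorrect: a = vt
Ordered (correct first, then incorrect): v = at, F = ma, a = vt

- v = at: LHS [L T^-1], RHS [L T^-1] → correct ✓
- a = vt: LHS [L T^-2], RHS [L] → incorrect ✗
- F = ma: LHS [L M T^-2], RHS [L M T^-2] → correct ✓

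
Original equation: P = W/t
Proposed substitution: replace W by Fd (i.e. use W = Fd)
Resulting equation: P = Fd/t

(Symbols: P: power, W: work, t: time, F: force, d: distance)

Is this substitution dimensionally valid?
Yes

[W] = [L^2 M T^-2] and [Fd] = [L^2 M T^-2]. These match, so the substitution replaces a quantity by one of the same dimensions and the result P = Fd/t has LHS [L^2 M T^-3] vs RHS [L^2 M T^-3] — still consistent.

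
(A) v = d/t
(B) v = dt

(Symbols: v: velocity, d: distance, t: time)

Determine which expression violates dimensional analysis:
(B)

(A) v = d/t: LHS [L T^-1], RHS [L T^-1] ✓
(B) v = dt: LHS [L T^-1], RHS [L T] ✗

Expression (B) v = dt is dimensionally incorrect.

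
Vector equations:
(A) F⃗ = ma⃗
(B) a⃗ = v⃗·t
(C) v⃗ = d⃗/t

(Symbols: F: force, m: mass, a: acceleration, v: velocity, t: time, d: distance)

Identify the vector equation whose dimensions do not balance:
(B) a⃗ = v⃗·t

(A) F⃗ = ma⃗: LHS [L M T^-2], RHS [L M T^-2] ✓ — Force and acceleration are vectors, mass is a scalar
(B) a⃗ = v⃗·t: LHS [L T^-2], RHS [L] ✗ — acceleration is velocity per time; should be v⃗/t
(C) v⃗ = d⃗/t: LHS [L T^-1], RHS [L T^-1] ✓ — displacement (vector) divided by time (scalar)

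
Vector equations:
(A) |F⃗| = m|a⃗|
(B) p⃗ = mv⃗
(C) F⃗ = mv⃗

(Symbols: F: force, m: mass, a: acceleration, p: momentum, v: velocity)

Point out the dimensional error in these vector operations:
(C) F⃗ = mv⃗

(A) |F⃗| = m|a⃗|: LHS [L M T^-2], RHS [L M T^-2] ✓ — magnitudes of vectors are scalars
(B) p⃗ = mv⃗: LHS [L M T^-1], RHS [L M T^-1] ✓ — mass (scalar) times velocity (vector)
(C) F⃗ = mv⃗: LHS [L M T^-2], RHS [L M T^-1] ✗ — mass times velocity is momentum, not force; should be ma⃗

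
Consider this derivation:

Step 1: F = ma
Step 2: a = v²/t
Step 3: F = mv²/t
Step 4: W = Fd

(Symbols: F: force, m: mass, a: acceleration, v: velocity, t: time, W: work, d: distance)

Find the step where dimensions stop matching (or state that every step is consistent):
Step 2

Step 1: F = ma → LHS [L M T^-2], RHS [L M T^-2] ✓
Step 2: a = v²/t → LHS [L T^-2], RHS [L^2 T^-3] ✗

The first dimensional inconsistency appears in step 2: a = v²/t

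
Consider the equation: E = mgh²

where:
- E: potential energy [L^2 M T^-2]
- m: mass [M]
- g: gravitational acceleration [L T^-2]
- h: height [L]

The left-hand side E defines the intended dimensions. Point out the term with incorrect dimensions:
The right-hand side term mgh²

E has dimensions [L^2 M T^-2], but mgh² has dimensions [L^3 M T^-2], so the term mgh² is dimensionally wrong for E.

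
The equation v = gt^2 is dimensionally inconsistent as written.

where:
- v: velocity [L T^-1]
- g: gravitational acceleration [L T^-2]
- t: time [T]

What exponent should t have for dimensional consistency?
The exponent of t should be 1: v = gt

The LHS v has dimensions [L T^-1]; t has dimensions [T].
As written, the RHS gt^2 (exponent 2 on t) has dimensions [L], which does not match.
With exponent 1, the RHS gt has dimensions [L T^-1], matching the LHS.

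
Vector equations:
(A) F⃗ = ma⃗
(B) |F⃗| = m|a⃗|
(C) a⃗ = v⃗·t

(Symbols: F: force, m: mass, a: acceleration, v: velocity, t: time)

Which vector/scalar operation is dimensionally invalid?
(C) a⃗ = v⃗·t

(A) F⃗ = ma⃗: LHS [L M T^-2], RHS [L M T^-2] ✓ — Force and acceleration are vectors, mass is a scalar
(B) |F⃗| = m|a⃗|: LHS [L M T^-2], RHS [L M T^-2] ✓ — magnitudes of vectors are scalars
(C) a⃗ = v⃗·t: LHS [L T^-2], RHS [L] ✗ — acceleration is velocity per time; should be v⃗/t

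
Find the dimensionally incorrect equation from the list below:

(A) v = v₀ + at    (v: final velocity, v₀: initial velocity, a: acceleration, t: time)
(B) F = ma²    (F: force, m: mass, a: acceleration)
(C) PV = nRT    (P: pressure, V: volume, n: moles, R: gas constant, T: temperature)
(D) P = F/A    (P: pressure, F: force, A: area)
(B) F = ma²

The equation (B) F = ma² is dimensionally incorrect.

LHS (F): [L M T^-2]
RHS (ma²): [L^2 M T^-4] ✗

The dimensions do not match. The other three equations balance.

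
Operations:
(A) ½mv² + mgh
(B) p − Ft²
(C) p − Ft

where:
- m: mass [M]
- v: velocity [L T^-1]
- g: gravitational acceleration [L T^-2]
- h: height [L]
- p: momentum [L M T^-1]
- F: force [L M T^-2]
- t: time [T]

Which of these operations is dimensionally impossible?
(B) p − Ft²

(A) ½mv² + mgh: ½mv² [L^2 M T^-2] and mgh [L^2 M T^-2] — same dimensions ✓
(B) p − Ft²: p [L M T^-1] and Ft² [L M] — different dimensions cannot be added/subtracted ✗
(C) p − Ft: p [L M T^-1] and Ft [L M T^-1] — same dimensions ✓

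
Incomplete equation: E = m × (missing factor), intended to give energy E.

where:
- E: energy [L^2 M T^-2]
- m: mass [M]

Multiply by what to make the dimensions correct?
v² (velocity squared), dimensions [L^2 T^-2]

E has dimensions [L^2 M T^-2] and m has dimensions [M].
The missing factor must have dimensions [L^2 M T^-2] / [M] = [L^2 T^-2], i.e. velocity squared (v²).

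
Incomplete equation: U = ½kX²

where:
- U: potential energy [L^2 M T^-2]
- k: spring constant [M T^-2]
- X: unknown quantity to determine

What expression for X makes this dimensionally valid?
X = x (displacement), dimensions [L]

U has dimensions [L^2 M T^-2]; the rest of the RHS (½k) has dimensions [M T^-2].
So X² must have dimensions [L^2], i.e. X has dimensions [L] — X = x (displacement).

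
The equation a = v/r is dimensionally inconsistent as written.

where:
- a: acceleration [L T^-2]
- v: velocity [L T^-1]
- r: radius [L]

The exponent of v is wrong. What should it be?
The exponent of v should be 2: a = v^2/r

The LHS a has dimensions [L T^-2]; v has dimensions [L T^-1].
As written, the RHS v/r (exponent 1 on v) has dimensions [T^-1], which does not match.
With exponent 2, the RHS v^2/r has dimensions [L T^-2], matching the LHS.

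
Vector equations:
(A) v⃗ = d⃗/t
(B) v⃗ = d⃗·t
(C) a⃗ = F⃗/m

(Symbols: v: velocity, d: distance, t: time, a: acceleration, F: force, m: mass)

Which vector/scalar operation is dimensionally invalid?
(B) v⃗ = d⃗·t

(A) v⃗ = d⃗/t: LHS [L T^-1], RHS [L T^-1] ✓ — displacement (vector) divided by time (scalar)
(B) v⃗ = d⃗·t: LHS [L T^-1], RHS [L T] ✗ — velocity is displacement per time; should be d⃗/t
(C) a⃗ = F⃗/m: LHS [L T^-2], RHS [L T^-2] ✓ — force (vector) divided by mass (scalar)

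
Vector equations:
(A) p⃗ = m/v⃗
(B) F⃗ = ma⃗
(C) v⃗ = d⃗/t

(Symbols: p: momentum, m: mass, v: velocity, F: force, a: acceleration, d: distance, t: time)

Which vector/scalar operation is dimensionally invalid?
(A) p⃗ = m/v⃗

(A) p⃗ = m/v⃗: LHS [L M T^-1], RHS [L^-1 M T] ✗ — momentum is mass times velocity; should be mv⃗ (and division by a vector is undefined)
(B) F⃗ = ma⃗: LHS [L M T^-2], RHS [L M T^-2] ✓ — Force and acceleration are vectors, mass is a scalar
(C) v⃗ = d⃗/t: LHS [L T^-1], RHS [L T^-1] ✓ — displacement (vector) divided by time (scalar)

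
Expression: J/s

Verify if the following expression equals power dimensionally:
Yes

The expression J/s has dimensions [L^2 M T^-3], which is exactly power [L^2 M T^-3].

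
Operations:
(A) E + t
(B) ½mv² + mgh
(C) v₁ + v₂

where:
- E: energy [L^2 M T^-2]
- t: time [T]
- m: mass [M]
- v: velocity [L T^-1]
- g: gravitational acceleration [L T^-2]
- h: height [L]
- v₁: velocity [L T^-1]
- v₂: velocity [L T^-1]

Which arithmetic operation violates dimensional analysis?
(A) E + t

(A) E + t: E [L^2 M T^-2] and t [T] — different dimensions cannot be added/subtracted ✗
(B) ½mv² + mgh: ½mv² [L^2 M T^-2] and mgh [L^2 M T^-2] — same dimensions ✓
(C) v₁ + v₂: v₁ [L T^-1] and v₂ [L T^-1] — same dimensions ✓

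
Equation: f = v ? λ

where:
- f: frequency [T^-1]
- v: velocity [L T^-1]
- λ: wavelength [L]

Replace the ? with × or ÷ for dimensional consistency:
division (÷): f = v ÷ λ

f [T^-1]; v [L T^-1]; λ [L].
v × λ → [L^2 T^-1] ✗
v ÷ λ → [T^-1] ✓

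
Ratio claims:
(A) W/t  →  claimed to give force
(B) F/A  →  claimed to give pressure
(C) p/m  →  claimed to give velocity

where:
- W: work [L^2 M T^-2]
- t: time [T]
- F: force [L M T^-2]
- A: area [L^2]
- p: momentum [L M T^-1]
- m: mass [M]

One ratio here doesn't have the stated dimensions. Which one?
(A) W/t does not give force

(A) W/t: [L^2 M T^-3] ≠ force [L M T^-2] ✗
(B) F/A: [L^-1 M T^-2] = pressure [L^-1 M T^-2] ✓
(C) p/m: [L T^-1] = velocity [L T^-1] ✓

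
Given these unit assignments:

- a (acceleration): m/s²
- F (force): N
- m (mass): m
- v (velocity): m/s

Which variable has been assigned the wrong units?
m

The variable m (mass) should have units kg, not m.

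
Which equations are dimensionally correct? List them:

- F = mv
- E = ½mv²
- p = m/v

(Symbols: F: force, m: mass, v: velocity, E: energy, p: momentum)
Dimensionally correct: E = ½mv²
Dimensionally incorrect: F = mv, p = m/v
Ordered (correct first, then incorrect): E = ½mv², F = mv, p = m/v

- F = mv: LHS [L M T^-2], RHS [L M T^-1] → incorrect ✗
- E = ½mv²: LHS [L^2 M T^-2], RHS [L^2 M T^-2] → correct ✓
- p = m/v: LHS [L M T^-1], RHS [L^-1 M T] → incorrect ✗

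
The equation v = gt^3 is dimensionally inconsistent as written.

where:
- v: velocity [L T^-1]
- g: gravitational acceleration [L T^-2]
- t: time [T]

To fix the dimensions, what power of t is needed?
The exponent of t should be 1: v = gt

The LHS v has dimensions [L T^-1]; t has dimensions [T].
As written, the RHS gt^3 (exponent 3 on t) has dimensions [L T], which does not match.
With exponent 1, the RHS gt has dimensions [L T^-1], matching the LHS.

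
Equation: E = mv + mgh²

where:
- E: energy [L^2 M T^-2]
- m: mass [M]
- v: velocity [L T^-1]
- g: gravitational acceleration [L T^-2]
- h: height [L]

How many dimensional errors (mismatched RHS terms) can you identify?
2

LHS E: [L^2 M T^-2]
- mv: [L M T^-1] ✗
- mgh²: [L^3 M T^-2] ✗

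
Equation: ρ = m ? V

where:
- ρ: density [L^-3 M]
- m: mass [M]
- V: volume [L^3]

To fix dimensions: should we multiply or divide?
division (÷): ρ = m ÷ V

ρ [L^-3 M]; m [M]; V [L^3].
m × V → [L^3 M] ✗
m ÷ V → [L^-3 M] ✓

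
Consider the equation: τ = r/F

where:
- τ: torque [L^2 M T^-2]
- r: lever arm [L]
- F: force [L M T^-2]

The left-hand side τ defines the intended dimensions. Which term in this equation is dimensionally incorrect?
The right-hand side term r/F

τ has dimensions [L^2 M T^-2], but r/F has dimensions [M^-1 T^2], so the term r/F is dimensionally wrong for τ.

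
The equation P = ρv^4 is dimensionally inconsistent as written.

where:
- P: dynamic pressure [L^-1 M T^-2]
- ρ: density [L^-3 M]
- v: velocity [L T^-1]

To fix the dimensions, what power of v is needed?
The exponent of v should be 2: P = ρv^2

The LHS P has dimensions [L^-1 M T^-2]; v has dimensions [L T^-1].
As written, the RHS ρv^4 (exponent 4 on v) has dimensions [L M T^-4], which does not match.
With exponent 2, the RHS ρv^2 has dimensions [L^-1 M T^-2], matching the LHS.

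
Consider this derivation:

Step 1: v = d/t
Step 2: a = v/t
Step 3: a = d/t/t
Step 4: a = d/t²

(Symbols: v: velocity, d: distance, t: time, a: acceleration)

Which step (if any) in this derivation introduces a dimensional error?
No step introduces an error — all steps are dimensionally consistent.

Step 1: v = d/t → LHS [L T^-1], RHS [L T^-1] ✓
Step 2: a = v/t → LHS [L T^-2], RHS [L T^-2] ✓
Step 3: a = d/t/t → LHS [L T^-2], RHS [L T^-2] ✓
Step 4: a = d/t² → LHS [L T^-2], RHS [L T^-2] ✓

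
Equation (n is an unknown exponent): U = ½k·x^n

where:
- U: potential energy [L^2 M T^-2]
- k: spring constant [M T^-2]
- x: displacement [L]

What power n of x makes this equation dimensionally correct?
n = 2

U has dimensions [L^2 M T^-2]; x has dimensions [L].
The rest of the RHS has dimensions [M T^-2], so x^n must supply [L^2].
With n = 2: ½k·x^2 has dimensions [L^2 M T^-2], matching the LHS ✓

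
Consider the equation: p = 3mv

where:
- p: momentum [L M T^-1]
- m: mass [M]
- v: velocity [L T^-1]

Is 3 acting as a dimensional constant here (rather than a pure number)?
No

p has dimensions [L M T^-1] and mv already has dimensions [L M T^-1], so the equation balances without 3 contributing any dimensions. 3 is a pure (dimensionless) number; changing or removing it would not affect dimensional consistency.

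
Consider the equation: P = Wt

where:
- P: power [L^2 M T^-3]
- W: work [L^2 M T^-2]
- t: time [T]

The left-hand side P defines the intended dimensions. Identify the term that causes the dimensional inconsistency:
The right-hand side term Wt

P has dimensions [L^2 M T^-3], but Wt has dimensions [L^2 M T^-1], so the term Wt is dimensionally wrong for P.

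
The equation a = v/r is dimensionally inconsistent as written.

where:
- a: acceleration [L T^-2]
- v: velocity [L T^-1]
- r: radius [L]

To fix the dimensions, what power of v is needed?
The exponent of v should be 2: a = v^2/r

The LHS a has dimensions [L T^-2]; v has dimensions [L T^-1].
As written, the RHS v/r (exponent 1 on v) has dimensions [T^-1], which does not match.
With exponent 2, the RHS v^2/r has dimensions [L T^-2], matching the LHS.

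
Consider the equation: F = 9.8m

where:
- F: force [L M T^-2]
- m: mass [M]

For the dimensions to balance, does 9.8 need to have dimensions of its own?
Yes

F has dimensions [L M T^-2], while m alone has dimensions [M]. For the equation to balance, the factor 9.8 must carry dimensions [L T^-2] — it is a dimensional constant (a numerical value of a physical quantity with its units suppressed), not a pure number.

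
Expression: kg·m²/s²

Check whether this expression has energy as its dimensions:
Yes

The expression kg·m²/s² has dimensions [L^2 M T^-2], which is exactly energy [L^2 M T^-2].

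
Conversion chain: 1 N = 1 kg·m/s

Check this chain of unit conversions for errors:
The chain is incorrect (it contains an error).

Incorrect: Newton is kg·m/s², not kg·m/s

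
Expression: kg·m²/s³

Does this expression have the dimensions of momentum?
No

The expression kg·m²/s³ has dimensions [L^2 M T^-3], but momentum has dimensions [L M T^-1].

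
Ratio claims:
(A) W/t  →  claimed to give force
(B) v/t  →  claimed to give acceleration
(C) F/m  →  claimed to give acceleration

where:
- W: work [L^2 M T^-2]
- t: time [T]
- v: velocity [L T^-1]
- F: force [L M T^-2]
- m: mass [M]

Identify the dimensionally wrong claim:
(A) W/t does not give force

(A) W/t: [L^2 M T^-3] ≠ force [L M T^-2] ✗
(B) v/t: [L T^-2] = acceleration [L T^-2] ✓
(C) F/m: [L T^-2] = acceleration [L T^-2] ✓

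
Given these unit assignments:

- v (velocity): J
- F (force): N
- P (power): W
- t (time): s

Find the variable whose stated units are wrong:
v

The variable v (velocity) should have units m/s, not J.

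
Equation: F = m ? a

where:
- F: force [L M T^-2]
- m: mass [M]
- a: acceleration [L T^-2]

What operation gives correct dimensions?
multiplication (×): F = m × a

F [L M T^-2]; m [M]; a [L T^-2].
m × a → [L M T^-2] ✓
m ÷ a → [L^-1 M T^2] ✗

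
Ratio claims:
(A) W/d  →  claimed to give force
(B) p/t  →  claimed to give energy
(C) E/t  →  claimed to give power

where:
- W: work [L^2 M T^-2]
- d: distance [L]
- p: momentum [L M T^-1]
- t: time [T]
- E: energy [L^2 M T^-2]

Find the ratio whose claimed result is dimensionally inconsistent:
(B) p/t does not give energy

(A) W/d: [L M T^-2] = force [L M T^-2] ✓
(B) p/t: [L M T^-2] ≠ energy [L^2 M T^-2] ✗
(C) E/t: [L^2 M T^-3] = power [L^2 M T^-3] ✓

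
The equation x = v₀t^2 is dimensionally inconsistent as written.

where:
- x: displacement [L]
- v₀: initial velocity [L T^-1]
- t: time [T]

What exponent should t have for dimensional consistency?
The exponent of t should be 1: x = v₀t

The LHS x has dimensions [L]; t has dimensions [T].
As written, the RHS v₀t^2 (exponent 2 on t) has dimensions [L T], which does not match.
With exponent 1, the RHS v₀t has dimensions [L], matching the LHS.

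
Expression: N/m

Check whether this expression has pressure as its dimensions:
No

The expression N/m has dimensions [M T^-2], but pressure has dimensions [L^-1 M T^-2].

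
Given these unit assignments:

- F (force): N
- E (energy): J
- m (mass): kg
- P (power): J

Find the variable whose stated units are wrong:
P

The variable P (power) should have units W, not J.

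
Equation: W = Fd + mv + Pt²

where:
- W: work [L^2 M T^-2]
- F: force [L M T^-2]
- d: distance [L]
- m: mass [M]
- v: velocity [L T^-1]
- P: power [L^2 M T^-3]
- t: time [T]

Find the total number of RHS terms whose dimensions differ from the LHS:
2

LHS W: [L^2 M T^-2]
- Fd: [L^2 M T^-2] ✓
- mv: [L M T^-1] ✗
- Pt²: [L^2 M T^-1] ✗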